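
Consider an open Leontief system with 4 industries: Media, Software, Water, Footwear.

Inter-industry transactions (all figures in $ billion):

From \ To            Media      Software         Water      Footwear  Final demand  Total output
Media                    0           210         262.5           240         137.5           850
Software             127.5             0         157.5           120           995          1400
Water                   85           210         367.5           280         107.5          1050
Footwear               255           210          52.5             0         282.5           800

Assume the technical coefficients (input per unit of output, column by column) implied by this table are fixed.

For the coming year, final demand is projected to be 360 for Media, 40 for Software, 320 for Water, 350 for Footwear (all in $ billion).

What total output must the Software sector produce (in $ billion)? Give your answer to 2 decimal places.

x_2 = 470.49

Technical coefficients a_ij = z_ij / X_j:
  a_11 = 0/850 = 0.00, a_21 = 127.5/850 = 0.15, a_31 = 85/850 = 0.10, a_41 = 255/850 = 0.30
  a_12 = 210/1400 = 0.15, a_22 = 0/1400 = 0.00, a_32 = 210/1400 = 0.15, a_42 = 210/1400 = 0.15
  a_13 = 262.5/1050 = 0.25, a_23 = 157.5/1050 = 0.15, a_33 = 367.5/1050 = 0.35, a_43 = 52.5/1050 = 0.05
  a_14 = 240/800 = 0.30, a_24 = 120/800 = 0.15, a_34 = 280/800 = 0.35, a_44 = 0/800 = 0.00
I − A =
  [   1.00    -0.15    -0.25    -0.30]
  [  -0.15     1.00    -0.15    -0.15]
  [  -0.10    -0.15     0.65    -0.35]
  [  -0.30    -0.15    -0.05     1.00]
Compute the cofactors C_ij = (−1)^(i+j)·(3×3 minor ij) of I−A; the adjugate is their transpose:
adj(I−A) = Cᵀ =
  [ 0.586375   0.177000   0.289750   0.303875]
  [ 0.155625   0.521250   0.195000   0.193125]
  [ 0.239875   0.224250   0.851500   0.403625]
  [ 0.211250   0.142500   0.158750   0.580000]
det(I−A) = Σ_j (I−A)_1j·C_1j = (1.00)(0.586375) + (-0.15)(0.155625) + (-0.25)(0.239875) + (-0.30)(0.211250) = 0.4396875
(I − A)⁻¹ = adj(I−A) / det(I−A) ≈
  [   1.3336     0.4026     0.6590     0.6911]
  [   0.3539     1.1855     0.4435     0.4392]
  [   0.5456     0.5100     1.9366     0.9180]
  [   0.4805     0.3241     0.3611     1.3191]
x = (I − A)⁻¹ d = adj(I−A)·d / det(I−A), with det(I−A) = 0.4396875:
  x_1 = (0.586375·360 + 0.177000·40 + 0.289750·320 + 0.303875·350) / 0.4396875 = 417.25125 / 0.4396875 ≈ 948.97
  x_2 = (0.155625·360 + 0.521250·40 + 0.195000·320 + 0.193125·350) / 0.4396875 = 206.86875 / 0.4396875 ≈ 470.49
  x_3 = (0.239875·360 + 0.224250·40 + 0.851500·320 + 0.403625·350) / 0.4396875 = 509.07375 / 0.4396875 ≈ 1157.81
  x_4 = (0.211250·360 + 0.142500·40 + 0.158750·320 + 0.580000·350) / 0.4396875 = 335.55 / 0.4396875 ≈ 763.16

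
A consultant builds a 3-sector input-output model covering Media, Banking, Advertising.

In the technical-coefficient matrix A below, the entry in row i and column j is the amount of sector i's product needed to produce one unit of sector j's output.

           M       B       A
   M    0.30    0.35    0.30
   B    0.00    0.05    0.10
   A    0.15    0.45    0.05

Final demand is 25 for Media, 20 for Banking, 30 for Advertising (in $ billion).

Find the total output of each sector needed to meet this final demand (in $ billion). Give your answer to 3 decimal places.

x_M = 73.133, x_B = 26.935, x_A = 55.885

I − A =
  [   0.70    -0.35    -0.30]
  [   0.00     0.95    -0.10]
  [  -0.15    -0.45     0.95]
Cofactors of I−A, C_ij = (−1)^(i+j)·(minor ij) (rows/columns in the sector order above):
  C_11 = (0.95)(0.95) − (-0.10)(-0.45) = 0.8575
  C_12 = −[(0.00)(0.95) − (-0.10)(-0.15)] = 0.0150
  C_13 = (0.00)(-0.45) − (0.95)(-0.15) = 0.1425
  C_21 = −[(-0.35)(0.95) − (-0.30)(-0.45)] = 0.4675
  C_22 = (0.70)(0.95) − (-0.30)(-0.15) = 0.6200
  C_23 = −[(0.70)(-0.45) − (-0.35)(-0.15)] = 0.3675
  C_31 = (-0.35)(-0.10) − (-0.30)(0.95) = 0.3200
  C_32 = −[(0.70)(-0.10) − (-0.30)(0.00)] = 0.0700
  C_33 = (0.70)(0.95) − (-0.35)(0.00) = 0.6650
det(I−A) = Σ_j (I−A)_1j·C_1j = (0.70)(0.8575) + (-0.35)(0.0150) + (-0.30)(0.1425) = 0.55225
adj(I−A) = Cᵀ =
  [ 0.8575   0.4675   0.3200]
  [ 0.0150   0.6200   0.0700]
  [ 0.1425   0.3675   0.6650]
(I − A)⁻¹ = adj(I−A) / det(I−A) ≈
  [   1.5527     0.8465     0.5794]
  [   0.0272     1.1227     0.1268]
  [   0.2580     0.6655     1.2042]
x = (I − A)⁻¹ d = adj(I−A)·d / det(I−A), with det(I−A) = 0.55225:
  x_M = (0.8575·25 + 0.4675·20 + 0.3200·30) / 0.55225 = 40.3875 / 0.55225 ≈ 73.133
  x_B = (0.0150·25 + 0.6200·20 + 0.0700·30) / 0.55225 = 14.875 / 0.55225 ≈ 26.935
  x_A = (0.1425·25 + 0.3675·20 + 0.6650·30) / 0.55225 = 30.8625 / 0.55225 ≈ 55.885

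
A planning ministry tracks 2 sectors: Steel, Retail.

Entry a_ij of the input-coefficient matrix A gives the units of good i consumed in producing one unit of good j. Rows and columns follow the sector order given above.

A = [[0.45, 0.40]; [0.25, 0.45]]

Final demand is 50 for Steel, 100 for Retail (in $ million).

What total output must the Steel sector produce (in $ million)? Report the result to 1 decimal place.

I − A =
  [   0.55    -0.40]
  [  -0.25     0.55]
det(I−A) = (0.55)(0.55) − (-0.40)(-0.25) = 0.2025
adj(I−A) = [[0.55, 0.40], [0.25, 0.55]]
(I − A)⁻¹ = adj(I−A) / det(I−A) ≈
  [   2.7160     1.9753]
  [   1.2346     2.7160]
x = (I − A)⁻¹ d = adj(I−A)·d / det(I−A), with det(I−A) = 0.2025:
  x_1 = (0.55·50 + 0.40·100) / 0.2025 = 67.50 / 0.2025 ≈ 333.3
  x_2 = (0.25·50 + 0.55·100) / 0.2025 = 67.50 / 0.2025 ≈ 333.3

x_1 = 333.3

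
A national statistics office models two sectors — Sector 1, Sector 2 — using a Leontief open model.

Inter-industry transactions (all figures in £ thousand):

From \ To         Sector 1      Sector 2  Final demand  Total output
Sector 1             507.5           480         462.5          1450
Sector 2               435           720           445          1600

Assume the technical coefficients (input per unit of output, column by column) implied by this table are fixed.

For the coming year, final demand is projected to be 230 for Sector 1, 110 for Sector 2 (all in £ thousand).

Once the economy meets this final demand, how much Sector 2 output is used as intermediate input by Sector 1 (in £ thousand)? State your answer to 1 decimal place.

z_21 = 178.9

Technical coefficients a_ij = z_ij / X_j:
  a_11 = 507.5/1450 = 0.35, a_21 = 435/1450 = 0.30
  a_12 = 480/1600 = 0.30, a_22 = 720/1600 = 0.45
I − A =
  [   0.65    -0.30]
  [  -0.30     0.55]
det(I−A) = (0.65)(0.55) − (-0.30)(-0.30) = 0.2675
adj(I−A) = [[0.55, 0.30], [0.30, 0.65]]
(I − A)⁻¹ = adj(I−A) / det(I−A) ≈
  [   2.0561     1.1215]
  [   1.1215     2.4299]
First solve x = (I − A)⁻¹ d = adj(I−A)·d / det(I−A); in particular x_1 = (0.55·230 + 0.30·110) / 0.2675 = 159.50 / 0.2675 ≈ 596.262.
Intermediate flow from 2 to 1: z_21 = a_21 · x_1 = 0.30 × 159.50 / 0.2675 = 47.85 / 0.2675 ≈ 178.9.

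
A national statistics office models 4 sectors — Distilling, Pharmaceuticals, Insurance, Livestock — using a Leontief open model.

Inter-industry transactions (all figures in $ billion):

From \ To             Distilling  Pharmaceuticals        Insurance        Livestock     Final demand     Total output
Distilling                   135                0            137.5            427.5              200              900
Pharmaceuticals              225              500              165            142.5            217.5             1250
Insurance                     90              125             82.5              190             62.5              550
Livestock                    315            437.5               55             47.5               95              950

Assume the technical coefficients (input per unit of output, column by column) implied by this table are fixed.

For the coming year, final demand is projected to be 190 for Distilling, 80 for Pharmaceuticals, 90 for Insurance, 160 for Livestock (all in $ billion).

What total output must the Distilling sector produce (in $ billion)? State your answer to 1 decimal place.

x_1 = 860.4

Technical coefficients a_ij = z_ij / X_j:
  a_11 = 135/900 = 0.15, a_21 = 225/900 = 0.25, a_31 = 90/900 = 0.10, a_41 = 315/900 = 0.35
  a_12 = 0/1250 = 0.00, a_22 = 500/1250 = 0.40, a_32 = 125/1250 = 0.10, a_42 = 437.5/1250 = 0.35
  a_13 = 137.5/550 = 0.25, a_23 = 165/550 = 0.30, a_33 = 82.5/550 = 0.15, a_43 = 55/550 = 0.10
  a_14 = 427.5/950 = 0.45, a_24 = 142.5/950 = 0.15, a_34 = 190/950 = 0.20, a_44 = 47.5/950 = 0.05
I − A =
  [   0.85     0.00    -0.25    -0.45]
  [  -0.25     0.60    -0.30    -0.15]
  [  -0.10    -0.10     0.85    -0.20]
  [  -0.35    -0.35    -0.10     0.95]
Compute the cofactors C_ij = (−1)^(i+j)·(3×3 minor ij) of I−A; the adjugate is their transpose:
adj(I−A) = Cᵀ =
  [ 0.376875   0.179625   0.203625   0.249750]
  [ 0.292500   0.489750   0.291500   0.277250]
  [ 0.140250   0.140250   0.306000   0.153000]
  [ 0.261375   0.261375   0.214625   0.386750]
det(I−A) = Σ_j (I−A)_1j·C_1j = (0.85)(0.376875) + (0.00)(0.292500) + (-0.25)(0.140250) + (-0.45)(0.261375) = 0.1676625
(I − A)⁻¹ = adj(I−A) / det(I−A) ≈
  [   2.2478     1.0713     1.2145     1.4896]
  [   1.7446     2.9210     1.7386     1.6536]
  [   0.8365     0.8365     1.8251     0.9125]
  [   1.5589     1.5589     1.2801     2.3067]
x = (I − A)⁻¹ d = adj(I−A)·d / det(I−A), with det(I−A) = 0.1676625:
  x_1 = (0.376875·190 + 0.179625·80 + 0.203625·90 + 0.249750·160) / 0.1676625 = 144.2625 / 0.1676625 ≈ 860.4
  x_2 = (0.292500·190 + 0.489750·80 + 0.291500·90 + 0.277250·160) / 0.1676625 = 165.35 / 0.1676625 ≈ 986.2
  x_3 = (0.140250·190 + 0.140250·80 + 0.306000·90 + 0.153000·160) / 0.1676625 = 89.8875 / 0.1676625 ≈ 536.1
  x_4 = (0.261375·190 + 0.261375·80 + 0.214625·90 + 0.386750·160) / 0.1676625 = 151.7675 / 0.1676625 ≈ 905.2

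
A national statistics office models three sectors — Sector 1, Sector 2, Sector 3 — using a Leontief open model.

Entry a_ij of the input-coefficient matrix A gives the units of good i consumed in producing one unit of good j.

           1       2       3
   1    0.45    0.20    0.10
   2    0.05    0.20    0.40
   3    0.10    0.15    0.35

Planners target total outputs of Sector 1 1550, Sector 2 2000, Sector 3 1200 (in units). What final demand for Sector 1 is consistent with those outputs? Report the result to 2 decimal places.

I − A =
  [   0.55    -0.20    -0.10]
  [  -0.05     0.80    -0.40]
  [  -0.10    -0.15     0.65]
d = (I − A) x:
  d_1 = (+0.55)·1550 + (-0.20)·2000 + (-0.10)·1200 = 332.50
  d_2 = (-0.05)·1550 + (+0.80)·2000 + (-0.40)·1200 = 1042.50
  d_3 = (-0.10)·1550 + (-0.15)·2000 + (+0.65)·1200 = 325.00

d_1 = 332.50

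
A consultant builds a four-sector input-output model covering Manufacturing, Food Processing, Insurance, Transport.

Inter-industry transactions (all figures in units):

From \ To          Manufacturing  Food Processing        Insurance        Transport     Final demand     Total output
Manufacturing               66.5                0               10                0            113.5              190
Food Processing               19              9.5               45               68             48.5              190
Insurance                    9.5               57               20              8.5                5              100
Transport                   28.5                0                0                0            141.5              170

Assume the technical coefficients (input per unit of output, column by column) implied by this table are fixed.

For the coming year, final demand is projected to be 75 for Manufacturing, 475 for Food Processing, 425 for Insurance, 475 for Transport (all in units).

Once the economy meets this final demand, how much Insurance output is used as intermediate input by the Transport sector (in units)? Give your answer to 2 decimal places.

z_34 = 25.82

Technical coefficients a_ij = z_ij / X_j:
  a_11 = 66.5/190 = 0.35, a_21 = 19/190 = 0.10, a_31 = 9.5/190 = 0.05, a_41 = 28.5/190 = 0.15
  a_12 = 0/190 = 0.00, a_22 = 9.5/190 = 0.05, a_32 = 57/190 = 0.30, a_42 = 0/190 = 0.00
  a_13 = 10/100 = 0.10, a_23 = 45/100 = 0.45, a_33 = 20/100 = 0.20, a_43 = 0/100 = 0.00
  a_14 = 0/170 = 0.00, a_24 = 68/170 = 0.40, a_34 = 8.5/170 = 0.05, a_44 = 0/170 = 0.00
I − A =
  [   0.65     0.00    -0.10     0.00]
  [  -0.10     0.95    -0.45    -0.40]
  [  -0.05    -0.30     0.80    -0.05]
  [  -0.15     0.00     0.00     1.00]
Compute the cofactors C_ij = (−1)^(i+j)·(3×3 minor ij) of I−A; the adjugate is their transpose:
adj(I−A) = Cᵀ =
  [ 0.625000   0.030000   0.095000   0.016750]
  [ 0.153875   0.514250   0.308500   0.221125]
  [ 0.102625   0.195000   0.617500   0.108875]
  [ 0.093750   0.004500   0.014250   0.398500]
det(I−A) = Σ_j (I−A)_1j·C_1j = (0.65)(0.625000) + (0.00)(0.153875) + (-0.10)(0.102625) + (0.00)(0.093750) = 0.3959875
(I − A)⁻¹ = adj(I−A) / det(I−A) ≈
  [   1.5783     0.0758     0.2399     0.0423]
  [   0.3886     1.2987     0.7791     0.5584]
  [   0.2592     0.4924     1.5594     0.2749]
  [   0.2367     0.0114     0.0360     1.0063]
First solve x = (I − A)⁻¹ d = adj(I−A)·d / det(I−A); in particular x_4 = (0.093750·75 + 0.004500·475 + 0.014250·425 + 0.398500·475) / 0.3959875 = 204.5125 / 0.3959875 ≈ 516.4620.
Intermediate flow from 3 to 4: z_34 = a_34 · x_4 = 0.05 × 204.5125 / 0.3959875 = 10.225625 / 0.3959875 ≈ 25.82.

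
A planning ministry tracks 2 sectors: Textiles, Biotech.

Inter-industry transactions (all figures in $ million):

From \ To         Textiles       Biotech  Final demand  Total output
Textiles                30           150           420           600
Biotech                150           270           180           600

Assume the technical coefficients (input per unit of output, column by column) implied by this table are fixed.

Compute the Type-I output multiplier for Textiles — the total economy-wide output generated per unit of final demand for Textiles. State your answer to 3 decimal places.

Technical coefficients a_ij = z_ij / X_j:
  a_TT = 30/600 = 0.05, a_BT = 150/600 = 0.25
  a_TB = 150/600 = 0.25, a_BB = 270/600 = 0.45
I − A =
  [   0.95    -0.25]
  [  -0.25     0.55]
det(I−A) = (0.95)(0.55) − (-0.25)(-0.25) = 0.4600
adj(I−A) = [[0.55, 0.25], [0.25, 0.95]]
(I − A)⁻¹ = adj(I−A) / det(I−A) ≈
  [   1.1957     0.5435]
  [   0.5435     2.0652]
The output multiplier for sector j is the column-j sum of the Leontief inverse (I − A)⁻¹ = adj(I−A) / det(I−A).
Column T of adj(I−A): (0.55, 0.25); det(I−A) = 0.4600.
m_T = (0.55 + 0.25) / 0.4600 = 0.80 / 0.4600 ≈ 1.739.

m_T = 1.739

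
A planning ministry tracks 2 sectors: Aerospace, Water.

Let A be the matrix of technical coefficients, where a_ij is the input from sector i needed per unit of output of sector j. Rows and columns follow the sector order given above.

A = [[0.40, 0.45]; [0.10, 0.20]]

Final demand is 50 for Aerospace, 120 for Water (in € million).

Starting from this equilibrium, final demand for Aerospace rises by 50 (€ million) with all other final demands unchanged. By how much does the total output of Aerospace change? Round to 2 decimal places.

I − A =
  [   0.60    -0.45]
  [  -0.10     0.80]
det(I−A) = (0.60)(0.80) − (-0.45)(-0.10) = 0.4350
adj(I−A) = [[0.80, 0.45], [0.10, 0.60]]
(I − A)⁻¹ = adj(I−A) / det(I−A) ≈
  [   1.8391     1.0345]
  [   0.2299     1.3793]
Δx = (I − A)⁻¹ Δd with Δd having +50 in the Aerospace component and 0 elsewhere.
So Δx_A = L_AA · (+50), where L_AA = adj(I−A)_AA / det(I−A) = 0.80 / 0.4350.
Δx_A = 0.80 × (+50) / 0.4350 = 40.00 / 0.4350 ≈ 91.95.

Δx_A = 91.95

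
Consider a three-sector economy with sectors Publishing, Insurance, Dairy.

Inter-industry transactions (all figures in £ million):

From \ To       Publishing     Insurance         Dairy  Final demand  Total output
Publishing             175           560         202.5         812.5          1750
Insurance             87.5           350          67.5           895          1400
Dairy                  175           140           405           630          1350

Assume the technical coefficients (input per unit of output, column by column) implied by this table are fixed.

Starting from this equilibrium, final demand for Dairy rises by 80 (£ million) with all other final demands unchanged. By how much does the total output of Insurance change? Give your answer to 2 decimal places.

Technical coefficients a_ij = z_ij / X_j:
  a_11 = 175/1750 = 0.10, a_21 = 87.5/1750 = 0.05, a_31 = 175/1750 = 0.10
  a_12 = 560/1400 = 0.40, a_22 = 350/1400 = 0.25, a_32 = 140/1400 = 0.10
  a_13 = 202.5/1350 = 0.15, a_23 = 67.5/1350 = 0.05, a_33 = 405/1350 = 0.30
I − A =
  [   0.90    -0.40    -0.15]
  [  -0.05     0.75    -0.05]
  [  -0.10    -0.10     0.70]
Cofactors of I−A, C_ij = (−1)^(i+j)·(minor ij) (rows/columns in the sector order above):
  C_11 = (0.75)(0.70) − (-0.05)(-0.10) = 0.5200
  C_12 = −[(-0.05)(0.70) − (-0.05)(-0.10)] = 0.0400
  C_13 = (-0.05)(-0.10) − (0.75)(-0.10) = 0.0800
  C_21 = −[(-0.40)(0.70) − (-0.15)(-0.10)] = 0.2950
  C_22 = (0.90)(0.70) − (-0.15)(-0.10) = 0.6150
  C_23 = −[(0.90)(-0.10) − (-0.40)(-0.10)] = 0.1300
  C_31 = (-0.40)(-0.05) − (-0.15)(0.75) = 0.1325
  C_32 = −[(0.90)(-0.05) − (-0.15)(-0.05)] = 0.0525
  C_33 = (0.90)(0.75) − (-0.40)(-0.05) = 0.6550
det(I−A) = Σ_j (I−A)_1j·C_1j = (0.90)(0.5200) + (-0.40)(0.0400) + (-0.15)(0.0800) = 0.4400
adj(I−A) = Cᵀ =
  [ 0.5200   0.2950   0.1325]
  [ 0.0400   0.6150   0.0525]
  [ 0.0800   0.1300   0.6550]
(I − A)⁻¹ = adj(I−A) / det(I−A) ≈
  [   1.1818     0.6705     0.3011]
  [   0.0909     1.3977     0.1193]
  [   0.1818     0.2955     1.4886]
Δx = (I − A)⁻¹ Δd with Δd having +80 in the Dairy component and 0 elsewhere.
So Δx_2 = L_23 · (+80), where L_23 = adj(I−A)_23 / det(I−A) = 0.0525 / 0.4400.
Δx_2 = 0.0525 × (+80) / 0.4400 = 4.20 / 0.4400 ≈ 9.55.

Δx_2 = 9.55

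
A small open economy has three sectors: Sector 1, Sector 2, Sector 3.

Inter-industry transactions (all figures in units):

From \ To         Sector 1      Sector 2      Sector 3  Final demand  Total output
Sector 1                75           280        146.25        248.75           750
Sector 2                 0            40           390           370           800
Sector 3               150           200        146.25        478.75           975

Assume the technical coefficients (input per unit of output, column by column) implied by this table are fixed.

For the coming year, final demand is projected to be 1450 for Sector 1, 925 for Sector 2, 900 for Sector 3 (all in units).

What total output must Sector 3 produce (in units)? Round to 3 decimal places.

x_3 = 2271.219

Technical coefficients a_ij = z_ij / X_j:
  a_11 = 75/750 = 0.10, a_21 = 0/750 = 0.00, a_31 = 150/750 = 0.20
  a_12 = 280/800 = 0.35, a_22 = 40/800 = 0.05, a_32 = 200/800 = 0.25
  a_13 = 146.25/975 = 0.15, a_23 = 390/975 = 0.40, a_33 = 146.25/975 = 0.15
I − A =
  [   0.90    -0.35    -0.15]
  [   0.00     0.95    -0.40]
  [  -0.20    -0.25     0.85]
Cofactors of I−A, C_ij = (−1)^(i+j)·(minor ij) (rows/columns in the sector order above):
  C_11 = (0.95)(0.85) − (-0.40)(-0.25) = 0.7075
  C_12 = −[(0.00)(0.85) − (-0.40)(-0.20)] = 0.0800
  C_13 = (0.00)(-0.25) − (0.95)(-0.20) = 0.1900
  C_21 = −[(-0.35)(0.85) − (-0.15)(-0.25)] = 0.3350
  C_22 = (0.90)(0.85) − (-0.15)(-0.20) = 0.7350
  C_23 = −[(0.90)(-0.25) − (-0.35)(-0.20)] = 0.2950
  C_31 = (-0.35)(-0.40) − (-0.15)(0.95) = 0.2825
  C_32 = −[(0.90)(-0.40) − (-0.15)(0.00)] = 0.3600
  C_33 = (0.90)(0.95) − (-0.35)(0.00) = 0.8550
det(I−A) = Σ_j (I−A)_1j·C_1j = (0.90)(0.7075) + (-0.35)(0.0800) + (-0.15)(0.1900) = 0.58025
adj(I−A) = Cᵀ =
  [ 0.7075   0.3350   0.2825]
  [ 0.0800   0.7350   0.3600]
  [ 0.1900   0.2950   0.8550]
(I − A)⁻¹ = adj(I−A) / det(I−A) ≈
  [   1.2193     0.5773     0.4869]
  [   0.1379     1.2667     0.6204]
  [   0.3274     0.5084     1.4735]
x = (I − A)⁻¹ d = adj(I−A)·d / det(I−A), with det(I−A) = 0.58025:
  x_1 = (0.7075·1450 + 0.3350·925 + 0.2825·900) / 0.58025 = 1590.00 / 0.58025 ≈ 2740.198
  x_2 = (0.0800·1450 + 0.7350·925 + 0.3600·900) / 0.58025 = 1119.875 / 0.58025 ≈ 1929.987
  x_3 = (0.1900·1450 + 0.2950·925 + 0.8550·900) / 0.58025 = 1317.875 / 0.58025 ≈ 2271.219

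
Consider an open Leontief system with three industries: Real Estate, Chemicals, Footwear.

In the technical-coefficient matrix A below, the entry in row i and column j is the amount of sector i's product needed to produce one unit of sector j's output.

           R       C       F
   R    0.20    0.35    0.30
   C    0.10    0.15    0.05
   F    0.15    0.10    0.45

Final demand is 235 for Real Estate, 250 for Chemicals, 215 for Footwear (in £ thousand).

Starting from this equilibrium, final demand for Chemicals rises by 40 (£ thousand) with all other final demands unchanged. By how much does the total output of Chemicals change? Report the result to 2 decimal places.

I − A =
  [   0.80    -0.35    -0.30]
  [  -0.10     0.85    -0.05]
  [  -0.15    -0.10     0.55]
Cofactors of I−A, C_ij = (−1)^(i+j)·(minor ij) (rows/columns in the sector order above):
  C_11 = (0.85)(0.55) − (-0.05)(-0.10) = 0.4625
  C_12 = −[(-0.10)(0.55) − (-0.05)(-0.15)] = 0.0625
  C_13 = (-0.10)(-0.10) − (0.85)(-0.15) = 0.1375
  C_21 = −[(-0.35)(0.55) − (-0.30)(-0.10)] = 0.2225
  C_22 = (0.80)(0.55) − (-0.30)(-0.15) = 0.3950
  C_23 = −[(0.80)(-0.10) − (-0.35)(-0.15)] = 0.1325
  C_31 = (-0.35)(-0.05) − (-0.30)(0.85) = 0.2725
  C_32 = −[(0.80)(-0.05) − (-0.30)(-0.10)] = 0.0700
  C_33 = (0.80)(0.85) − (-0.35)(-0.10) = 0.6450
det(I−A) = Σ_j (I−A)_1j·C_1j = (0.80)(0.4625) + (-0.35)(0.0625) + (-0.30)(0.1375) = 0.306875
adj(I−A) = Cᵀ =
  [ 0.4625   0.2225   0.2725]
  [ 0.0625   0.3950   0.0700]
  [ 0.1375   0.1325   0.6450]
(I − A)⁻¹ = adj(I−A) / det(I−A) ≈
  [   1.5071     0.7251     0.8880]
  [   0.2037     1.2872     0.2281]
  [   0.4481     0.4318     2.1018]
Δx = (I − A)⁻¹ Δd with Δd having +40 in the Chemicals component and 0 elsewhere.
So Δx_C = L_CC · (+40), where L_CC = adj(I−A)_CC / det(I−A) = 0.3950 / 0.306875.
Δx_C = 0.3950 × (+40) / 0.306875 = 15.80 / 0.306875 ≈ 51.49.

Δx_C = 51.49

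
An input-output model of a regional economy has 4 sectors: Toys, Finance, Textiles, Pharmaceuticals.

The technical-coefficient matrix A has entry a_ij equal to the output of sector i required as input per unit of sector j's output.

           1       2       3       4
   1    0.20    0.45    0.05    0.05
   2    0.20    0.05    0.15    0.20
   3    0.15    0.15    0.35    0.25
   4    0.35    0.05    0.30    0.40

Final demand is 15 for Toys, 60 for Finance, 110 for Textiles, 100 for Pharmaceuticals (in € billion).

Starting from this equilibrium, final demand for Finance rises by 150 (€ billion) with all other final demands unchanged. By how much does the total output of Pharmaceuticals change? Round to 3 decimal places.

I − A =
  [   0.80    -0.45    -0.05    -0.05]
  [  -0.20     0.95    -0.15    -0.20]
  [  -0.15    -0.15     0.65    -0.25]
  [  -0.35    -0.05    -0.30     0.60]
Compute the cofactors C_ij = (−1)^(i+j)·(3×3 minor ij) of I−A; the adjugate is their transpose:
adj(I−A) = Cᵀ =
  [ 0.268375   0.150750   0.110125   0.118500]
  [ 0.144125   0.229500   0.129875   0.142625]
  [ 0.198125   0.159625   0.345375   0.213625]
  [ 0.267625   0.186875   0.247750   0.398750]
det(I−A) = Σ_j (I−A)_1j·C_1j = (0.80)(0.268375) + (-0.45)(0.144125) + (-0.05)(0.198125) + (-0.05)(0.267625) = 0.12655625
(I − A)⁻¹ = adj(I−A) / det(I−A) ≈
  [   2.1206     1.1912     0.8702     0.9363]
  [   1.1388     1.8134     1.0262     1.1270]
  [   1.5655     1.2613     2.7290     1.6880]
  [   2.1147     1.4766     1.9576     3.1508]
Δx = (I − A)⁻¹ Δd with Δd having +150 in the Finance component and 0 elsewhere.
So Δx_4 = L_42 · (+150), where L_42 = adj(I−A)_42 / det(I−A) = 0.186875 / 0.12655625.
Δx_4 = 0.186875 × (+150) / 0.12655625 = 28.03125 / 0.12655625 ≈ 221.492.

Δx_4 = 221.492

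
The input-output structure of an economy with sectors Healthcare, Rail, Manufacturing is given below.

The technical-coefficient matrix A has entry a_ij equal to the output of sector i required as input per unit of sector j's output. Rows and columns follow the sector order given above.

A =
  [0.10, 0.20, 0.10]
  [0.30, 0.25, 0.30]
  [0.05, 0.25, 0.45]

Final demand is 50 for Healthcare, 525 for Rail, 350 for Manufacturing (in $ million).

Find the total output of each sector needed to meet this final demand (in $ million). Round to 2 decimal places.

I − A =
  [   0.90    -0.20    -0.10]
  [  -0.30     0.75    -0.30]
  [  -0.05    -0.25     0.55]
Cofactors of I−A, C_ij = (−1)^(i+j)·(minor ij) (rows/columns in the sector order above):
  C_11 = (0.75)(0.55) − (-0.30)(-0.25) = 0.3375
  C_12 = −[(-0.30)(0.55) − (-0.30)(-0.05)] = 0.1800
  C_13 = (-0.30)(-0.25) − (0.75)(-0.05) = 0.1125
  C_21 = −[(-0.20)(0.55) − (-0.10)(-0.25)] = 0.1350
  C_22 = (0.90)(0.55) − (-0.10)(-0.05) = 0.4900
  C_23 = −[(0.90)(-0.25) − (-0.20)(-0.05)] = 0.2350
  C_31 = (-0.20)(-0.30) − (-0.10)(0.75) = 0.1350
  C_32 = −[(0.90)(-0.30) − (-0.10)(-0.30)] = 0.3000
  C_33 = (0.90)(0.75) − (-0.20)(-0.30) = 0.6150
det(I−A) = Σ_j (I−A)_1j·C_1j = (0.90)(0.3375) + (-0.20)(0.1800) + (-0.10)(0.1125) = 0.2565
adj(I−A) = Cᵀ =
  [ 0.3375   0.1350   0.1350]
  [ 0.1800   0.4900   0.3000]
  [ 0.1125   0.2350   0.6150]
(I − A)⁻¹ = adj(I−A) / det(I−A) ≈
  [   1.3158     0.5263     0.5263]
  [   0.7018     1.9103     1.1696]
  [   0.4386     0.9162     2.3977]
x = (I − A)⁻¹ d = adj(I−A)·d / det(I−A), with det(I−A) = 0.2565:
  x_1 = (0.3375·50 + 0.1350·525 + 0.1350·350) / 0.2565 = 135.00 / 0.2565 ≈ 526.32
  x_2 = (0.1800·50 + 0.4900·525 + 0.3000·350) / 0.2565 = 371.25 / 0.2565 ≈ 1447.37
  x_3 = (0.1125·50 + 0.2350·525 + 0.6150·350) / 0.2565 = 344.25 / 0.2565 ≈ 1342.11

x_1 = 526.32, x_2 = 1447.37, x_3 = 1342.11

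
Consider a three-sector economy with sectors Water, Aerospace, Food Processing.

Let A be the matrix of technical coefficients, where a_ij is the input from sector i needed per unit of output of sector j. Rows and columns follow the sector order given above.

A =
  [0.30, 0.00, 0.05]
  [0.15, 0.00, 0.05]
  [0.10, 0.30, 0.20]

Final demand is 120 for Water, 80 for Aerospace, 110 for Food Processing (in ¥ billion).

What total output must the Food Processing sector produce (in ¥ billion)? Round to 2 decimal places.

x_F = 205.07

I − A =
  [   0.70     0.00    -0.05]
  [  -0.15     1.00    -0.05]
  [  -0.10    -0.30     0.80]
Cofactors of I−A, C_ij = (−1)^(i+j)·(minor ij) (rows/columns in the sector order above):
  C_11 = (1.00)(0.80) − (-0.05)(-0.30) = 0.7850
  C_12 = −[(-0.15)(0.80) − (-0.05)(-0.10)] = 0.1250
  C_13 = (-0.15)(-0.30) − (1.00)(-0.10) = 0.1450
  C_21 = −[(0.00)(0.80) − (-0.05)(-0.30)] = 0.0150
  C_22 = (0.70)(0.80) − (-0.05)(-0.10) = 0.5550
  C_23 = −[(0.70)(-0.30) − (0.00)(-0.10)] = 0.2100
  C_31 = (0.00)(-0.05) − (-0.05)(1.00) = 0.0500
  C_32 = −[(0.70)(-0.05) − (-0.05)(-0.15)] = 0.0425
  C_33 = (0.70)(1.00) − (0.00)(-0.15) = 0.7000
det(I−A) = Σ_j (I−A)_1j·C_1j = (0.70)(0.7850) + (0.00)(0.1250) + (-0.05)(0.1450) = 0.54225
adj(I−A) = Cᵀ =
  [ 0.7850   0.0150   0.0500]
  [ 0.1250   0.5550   0.0425]
  [ 0.1450   0.2100   0.7000]
(I − A)⁻¹ = adj(I−A) / det(I−A) ≈
  [   1.4477     0.0277     0.0922]
  [   0.2305     1.0235     0.0784]
  [   0.2674     0.3873     1.2909]
x = (I − A)⁻¹ d = adj(I−A)·d / det(I−A), with det(I−A) = 0.54225:
  x_W = (0.7850·120 + 0.0150·80 + 0.0500·110) / 0.54225 = 100.90 / 0.54225 ≈ 186.08
  x_A = (0.1250·120 + 0.5550·80 + 0.0425·110) / 0.54225 = 64.075 / 0.54225 ≈ 118.17
  x_F = (0.1450·120 + 0.2100·80 + 0.7000·110) / 0.54225 = 111.20 / 0.54225 ≈ 205.07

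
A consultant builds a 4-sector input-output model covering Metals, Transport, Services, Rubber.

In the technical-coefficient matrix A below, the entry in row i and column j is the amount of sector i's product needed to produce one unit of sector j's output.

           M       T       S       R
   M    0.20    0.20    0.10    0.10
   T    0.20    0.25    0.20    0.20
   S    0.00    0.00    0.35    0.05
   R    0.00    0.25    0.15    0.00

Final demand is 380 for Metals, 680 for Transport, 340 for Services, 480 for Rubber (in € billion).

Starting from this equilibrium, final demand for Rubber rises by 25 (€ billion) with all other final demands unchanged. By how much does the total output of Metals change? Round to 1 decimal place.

Δx_M = 6.1

I − A =
  [   0.80    -0.20    -0.10    -0.10]
  [  -0.20     0.75    -0.20    -0.20]
  [   0.00     0.00     0.65    -0.05]
  [   0.00    -0.25    -0.15     1.00]
Compute the cofactors C_ij = (−1)^(i+j)·(3×3 minor ij) of I−A; the adjugate is their transpose:
adj(I−A) = Cᵀ =
  [ 0.446875   0.146000   0.132250   0.080500]
  [ 0.128500   0.514000   0.207000   0.126000]
  [ 0.002500   0.010000   0.515000   0.028000]
  [ 0.032500   0.130000   0.129000   0.364000]
det(I−A) = Σ_j (I−A)_1j·C_1j = (0.80)(0.446875) + (-0.20)(0.128500) + (-0.10)(0.002500) + (-0.10)(0.032500) = 0.3283
(I − A)⁻¹ = adj(I−A) / det(I−A) ≈
  [   1.3612     0.4447     0.4028     0.2452]
  [   0.3914     1.5656     0.6305     0.3838]
  [   0.0076     0.0305     1.5687     0.0853]
  [   0.0990     0.3960     0.3929     1.1087]
Δx = (I − A)⁻¹ Δd with Δd having +25 in the Rubber component and 0 elsewhere.
So Δx_M = L_MR · (+25), where L_MR = adj(I−A)_MR / det(I−A) = 0.080500 / 0.3283.
Δx_M = 0.080500 × (+25) / 0.3283 = 2.0125 / 0.3283 ≈ 6.1.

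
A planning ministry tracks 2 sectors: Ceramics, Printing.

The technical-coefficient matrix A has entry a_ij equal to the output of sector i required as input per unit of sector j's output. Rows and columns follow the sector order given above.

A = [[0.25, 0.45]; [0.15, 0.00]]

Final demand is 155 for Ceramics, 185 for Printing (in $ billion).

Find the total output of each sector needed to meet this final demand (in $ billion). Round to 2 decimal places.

I − A =
  [   0.75    -0.45]
  [  -0.15     1.00]
det(I−A) = (0.75)(1.00) − (-0.45)(-0.15) = 0.6825
adj(I−A) = [[1.00, 0.45], [0.15, 0.75]]
(I − A)⁻¹ = adj(I−A) / det(I−A) ≈
  [   1.4652     0.6593]
  [   0.2198     1.0989]
x = (I − A)⁻¹ d = adj(I−A)·d / det(I−A), with det(I−A) = 0.6825:
  x_C = (1.00·155 + 0.45·185) / 0.6825 = 238.25 / 0.6825 ≈ 349.08
  x_P = (0.15·155 + 0.75·185) / 0.6825 = 162.00 / 0.6825 ≈ 237.36

x_C = 349.08, x_P = 237.36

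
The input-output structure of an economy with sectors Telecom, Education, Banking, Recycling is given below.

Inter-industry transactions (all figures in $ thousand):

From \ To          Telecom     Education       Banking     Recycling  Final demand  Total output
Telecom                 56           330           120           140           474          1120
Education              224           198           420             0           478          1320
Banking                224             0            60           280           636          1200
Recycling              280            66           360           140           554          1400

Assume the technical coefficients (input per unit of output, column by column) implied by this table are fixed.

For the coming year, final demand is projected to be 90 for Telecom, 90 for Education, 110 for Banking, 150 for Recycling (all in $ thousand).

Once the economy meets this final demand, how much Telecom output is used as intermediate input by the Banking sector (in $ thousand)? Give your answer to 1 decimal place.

Technical coefficients a_ij = z_ij / X_j:
  a_TT = 56/1120 = 0.05, a_ET = 224/1120 = 0.20, a_BT = 224/1120 = 0.20, a_RT = 280/1120 = 0.25
  a_TE = 330/1320 = 0.25, a_EE = 198/1320 = 0.15, a_BE = 0/1320 = 0.00, a_RE = 66/1320 = 0.05
  a_TB = 120/1200 = 0.10, a_EB = 420/1200 = 0.35, a_BB = 60/1200 = 0.05, a_RB = 360/1200 = 0.30
  a_TR = 140/1400 = 0.10, a_ER = 0/1400 = 0.00, a_BR = 280/1400 = 0.20, a_RR = 140/1400 = 0.10
I − A =
  [   0.95    -0.25    -0.10    -0.10]
  [  -0.20     0.85    -0.35     0.00]
  [  -0.20     0.00     0.95    -0.20]
  [  -0.25    -0.05    -0.30     0.90]
Compute the cofactors C_ij = (−1)^(i+j)·(3×3 minor ij) of I−A; the adjugate is their transpose:
adj(I−A) = Cᵀ =
  [ 0.672250   0.204500   0.182500   0.115250]
  [ 0.239500   0.702500   0.314500   0.096500]
  [ 0.197500   0.068000   0.659500   0.168500]
  [ 0.265875   0.118500   0.288000   0.685125]
det(I−A) = Σ_j (I−A)_1j·C_1j = (0.95)(0.672250) + (-0.25)(0.239500) + (-0.10)(0.197500) + (-0.10)(0.265875) = 0.532425
(I − A)⁻¹ = adj(I−A) / det(I−A) ≈
  [   1.2626     0.3841     0.3428     0.2165]
  [   0.4498     1.3194     0.5907     0.1812]
  [   0.3709     0.1277     1.2387     0.3165]
  [   0.4994     0.2226     0.5409     1.2868]
First solve x = (I − A)⁻¹ d = adj(I−A)·d / det(I−A); in particular x_B = (0.197500·90 + 0.068000·90 + 0.659500·110 + 0.168500·150) / 0.532425 = 121.715 / 0.532425 ≈ 228.605.
Intermediate flow from T to B: z_TB = a_TB · x_B = 0.10 × 121.715 / 0.532425 = 12.1715 / 0.532425 ≈ 22.9.

z_TB = 22.9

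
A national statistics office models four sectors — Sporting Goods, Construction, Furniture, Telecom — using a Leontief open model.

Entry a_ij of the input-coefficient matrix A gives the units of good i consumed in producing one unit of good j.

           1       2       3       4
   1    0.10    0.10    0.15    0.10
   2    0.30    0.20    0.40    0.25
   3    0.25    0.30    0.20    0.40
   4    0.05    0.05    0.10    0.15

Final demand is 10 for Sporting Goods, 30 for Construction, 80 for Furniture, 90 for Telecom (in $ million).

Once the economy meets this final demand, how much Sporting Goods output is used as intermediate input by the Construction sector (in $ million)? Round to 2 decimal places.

I − A =
  [   0.90    -0.10    -0.15    -0.10]
  [  -0.30     0.80    -0.40    -0.25]
  [  -0.25    -0.30     0.80    -0.40]
  [  -0.05    -0.05    -0.10     0.85]
Compute the cofactors C_ij = (−1)^(i+j)·(3×3 minor ij) of I−A; the adjugate is their transpose:
adj(I−A) = Cᵀ =
  [ 0.384500   0.112250   0.146625   0.147250]
  [ 0.301250   0.534625   0.369625   0.366625]
  [ 0.269125   0.270500   0.568500   0.378750]
  [ 0.072000   0.069875   0.097250   0.390500]
det(I−A) = Σ_j (I−A)_1j·C_1j = (0.90)(0.384500) + (-0.10)(0.301250) + (-0.15)(0.269125) + (-0.10)(0.072000) = 0.26835625
(I − A)⁻¹ = adj(I−A) / det(I−A) ≈
  [   1.4328     0.4183     0.5464     0.5487]
  [   1.1226     1.9922     1.3774     1.3662]
  [   1.0029     1.0080     2.1185     1.4114]
  [   0.2683     0.2604     0.3624     1.4552]
First solve x = (I − A)⁻¹ d = adj(I−A)·d / det(I−A); in particular x_2 = (0.301250·10 + 0.534625·30 + 0.369625·80 + 0.366625·90) / 0.26835625 = 81.6175 / 0.26835625 ≈ 304.1386.
Intermediate flow from 1 to 2: z_12 = a_12 · x_2 = 0.10 × 81.6175 / 0.26835625 = 8.16175 / 0.26835625 ≈ 30.41.

z_12 = 30.41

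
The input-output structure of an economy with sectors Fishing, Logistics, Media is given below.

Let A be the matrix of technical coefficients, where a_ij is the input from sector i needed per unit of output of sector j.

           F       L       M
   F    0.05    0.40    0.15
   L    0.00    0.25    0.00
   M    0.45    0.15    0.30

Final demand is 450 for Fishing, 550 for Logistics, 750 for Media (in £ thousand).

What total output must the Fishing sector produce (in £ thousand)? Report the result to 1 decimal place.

x_F = 1086.8

I − A =
  [   0.95    -0.40    -0.15]
  [   0.00     0.75     0.00]
  [  -0.45    -0.15     0.70]
Cofactors of I−A, C_ij = (−1)^(i+j)·(minor ij) (rows/columns in the sector order above):
  C_11 = (0.75)(0.70) − (0.00)(-0.15) = 0.5250
  C_12 = −[(0.00)(0.70) − (0.00)(-0.45)] = 0.0000
  C_13 = (0.00)(-0.15) − (0.75)(-0.45) = 0.3375
  C_21 = −[(-0.40)(0.70) − (-0.15)(-0.15)] = 0.3025
  C_22 = (0.95)(0.70) − (-0.15)(-0.45) = 0.5975
  C_23 = −[(0.95)(-0.15) − (-0.40)(-0.45)] = 0.3225
  C_31 = (-0.40)(0.00) − (-0.15)(0.75) = 0.1125
  C_32 = −[(0.95)(0.00) − (-0.15)(0.00)] = 0.0000
  C_33 = (0.95)(0.75) − (-0.40)(0.00) = 0.7125
det(I−A) = Σ_j (I−A)_1j·C_1j = (0.95)(0.5250) + (-0.40)(0.0000) + (-0.15)(0.3375) = 0.448125
adj(I−A) = Cᵀ =
  [ 0.5250   0.3025   0.1125]
  [ 0.0000   0.5975   0.0000]
  [ 0.3375   0.3225   0.7125]
(I − A)⁻¹ = adj(I−A) / det(I−A) ≈
  [   1.1715     0.6750     0.2510]
  [   0.0000     1.3333     0.0000]
  [   0.7531     0.7197     1.5900]
x = (I − A)⁻¹ d = adj(I−A)·d / det(I−A), with det(I−A) = 0.448125:
  x_F = (0.5250·450 + 0.3025·550 + 0.1125·750) / 0.448125 = 487.00 / 0.448125 ≈ 1086.8
  x_L = (0.0000·450 + 0.5975·550 + 0.0000·750) / 0.448125 = 328.625 / 0.448125 ≈ 733.3
  x_M = (0.3375·450 + 0.3225·550 + 0.7125·750) / 0.448125 = 863.625 / 0.448125 ≈ 1927.2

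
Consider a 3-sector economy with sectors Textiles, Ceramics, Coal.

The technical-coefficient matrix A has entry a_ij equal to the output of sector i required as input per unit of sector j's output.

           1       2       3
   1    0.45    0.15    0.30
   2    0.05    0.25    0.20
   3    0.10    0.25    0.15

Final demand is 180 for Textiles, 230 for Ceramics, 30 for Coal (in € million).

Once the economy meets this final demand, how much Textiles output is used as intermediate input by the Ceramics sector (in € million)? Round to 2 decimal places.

z_12 = 60.33

I − A =
  [   0.55    -0.15    -0.30]
  [  -0.05     0.75    -0.20]
  [  -0.10    -0.25     0.85]
Cofactors of I−A, C_ij = (−1)^(i+j)·(minor ij) (rows/columns in the sector order above):
  C_11 = (0.75)(0.85) − (-0.20)(-0.25) = 0.5875
  C_12 = −[(-0.05)(0.85) − (-0.20)(-0.10)] = 0.0625
  C_13 = (-0.05)(-0.25) − (0.75)(-0.10) = 0.0875
  C_21 = −[(-0.15)(0.85) − (-0.30)(-0.25)] = 0.2025
  C_22 = (0.55)(0.85) − (-0.30)(-0.10) = 0.4375
  C_23 = −[(0.55)(-0.25) − (-0.15)(-0.10)] = 0.1525
  C_31 = (-0.15)(-0.20) − (-0.30)(0.75) = 0.2550
  C_32 = −[(0.55)(-0.20) − (-0.30)(-0.05)] = 0.1250
  C_33 = (0.55)(0.75) − (-0.15)(-0.05) = 0.4050
det(I−A) = Σ_j (I−A)_1j·C_1j = (0.55)(0.5875) + (-0.15)(0.0625) + (-0.30)(0.0875) = 0.2875
adj(I−A) = Cᵀ =
  [ 0.5875   0.2025   0.2550]
  [ 0.0625   0.4375   0.1250]
  [ 0.0875   0.1525   0.4050]
(I − A)⁻¹ = adj(I−A) / det(I−A) ≈
  [   2.0435     0.7043     0.8870]
  [   0.2174     1.5217     0.4348]
  [   0.3043     0.5304     1.4087]
First solve x = (I − A)⁻¹ d = adj(I−A)·d / det(I−A); in particular x_2 = (0.0625·180 + 0.4375·230 + 0.1250·30) / 0.2875 = 115.625 / 0.2875 ≈ 402.1739.
Intermediate flow from 1 to 2: z_12 = a_12 · x_2 = 0.15 × 115.625 / 0.2875 = 17.34375 / 0.2875 ≈ 60.33.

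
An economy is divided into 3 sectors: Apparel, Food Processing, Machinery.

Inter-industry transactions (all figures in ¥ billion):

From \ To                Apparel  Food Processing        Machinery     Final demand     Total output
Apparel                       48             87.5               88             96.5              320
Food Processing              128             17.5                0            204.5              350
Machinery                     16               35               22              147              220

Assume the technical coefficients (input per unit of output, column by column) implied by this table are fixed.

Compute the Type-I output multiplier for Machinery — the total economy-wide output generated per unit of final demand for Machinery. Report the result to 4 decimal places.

m_M = 2.0731

Technical coefficients a_ij = z_ij / X_j:
  a_AA = 48/320 = 0.15, a_FA = 128/320 = 0.40, a_MA = 16/320 = 0.05
  a_AF = 87.5/350 = 0.25, a_FF = 17.5/350 = 0.05, a_MF = 35/350 = 0.10
  a_AM = 88/220 = 0.40, a_FM = 0/220 = 0.00, a_MM = 22/220 = 0.10
I − A =
  [   0.85    -0.25    -0.40]
  [  -0.40     0.95     0.00]
  [  -0.05    -0.10     0.90]
Cofactors of I−A, C_ij = (−1)^(i+j)·(minor ij) (rows/columns in the sector order above):
  C_11 = (0.95)(0.90) − (0.00)(-0.10) = 0.8550
  C_12 = −[(-0.40)(0.90) − (0.00)(-0.05)] = 0.3600
  C_13 = (-0.40)(-0.10) − (0.95)(-0.05) = 0.0875
  C_21 = −[(-0.25)(0.90) − (-0.40)(-0.10)] = 0.2650
  C_22 = (0.85)(0.90) − (-0.40)(-0.05) = 0.7450
  C_23 = −[(0.85)(-0.10) − (-0.25)(-0.05)] = 0.0975
  C_31 = (-0.25)(0.00) − (-0.40)(0.95) = 0.3800
  C_32 = −[(0.85)(0.00) − (-0.40)(-0.40)] = 0.1600
  C_33 = (0.85)(0.95) − (-0.25)(-0.40) = 0.7075
det(I−A) = Σ_j (I−A)_1j·C_1j = (0.85)(0.8550) + (-0.25)(0.3600) + (-0.40)(0.0875) = 0.60175
adj(I−A) = Cᵀ =
  [ 0.8550   0.2650   0.3800]
  [ 0.3600   0.7450   0.1600]
  [ 0.0875   0.0975   0.7075]
(I − A)⁻¹ = adj(I−A) / det(I−A) ≈
  [   1.42086     0.44038     0.63149]
  [   0.59826     1.23806     0.26589]
  [   0.14541     0.16203     1.17574]
The output multiplier for sector j is the column-j sum of the Leontief inverse (I − A)⁻¹ = adj(I−A) / det(I−A).
Column M of adj(I−A): (0.3800, 0.1600, 0.7075); det(I−A) = 0.60175.
m_M = (0.3800 + 0.1600 + 0.7075) / 0.60175 = 1.2475 / 0.60175 ≈ 2.0731.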